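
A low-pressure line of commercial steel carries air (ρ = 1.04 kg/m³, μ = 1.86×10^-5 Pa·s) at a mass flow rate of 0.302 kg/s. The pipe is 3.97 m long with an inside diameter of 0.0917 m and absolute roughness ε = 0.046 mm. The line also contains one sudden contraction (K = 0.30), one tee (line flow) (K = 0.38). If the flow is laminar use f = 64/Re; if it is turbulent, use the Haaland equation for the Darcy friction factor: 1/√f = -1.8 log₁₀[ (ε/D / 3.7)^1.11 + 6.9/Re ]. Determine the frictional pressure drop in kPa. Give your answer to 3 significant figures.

ΔP ≈ 1.49 kPa

A = πD²/4 = π(0.0917)²/4 = 0.006604 m²; mean velocity V = ṁ/(ρA) = 0.302/(1.04 · 0.006604) = 43.97 m/s.
Reynolds number Re = ρVD/μ = 1.04 · 43.97 · 0.0917 / 1.86e-05 = 2.254e+05.
Re > 4000 → turbulent. Relative roughness ε/D = 4.6e-05/0.0917 = 0.000502. Haaland: 1/√f = -1.8 log₁₀[(0.000502/3.7)^1.11 + 6.9/2.254e+05] = -1.8 log₁₀[5.09e-05 + 3.06e-05] = 7.36, so f = 0.01846.
Total minor-loss coefficient ΣK = 1·0.3 + 1·0.38 = 0.68.
ΔP = [f·L/D + ΣK]·(ρV²/2) = [0.01846·3.97/0.0917 + 0.68]·(1.04·43.97²/2) = [0.7993 + 0.68]·1005 = 1487 Pa.
ΔP = 1487 Pa = 1.49 kPa.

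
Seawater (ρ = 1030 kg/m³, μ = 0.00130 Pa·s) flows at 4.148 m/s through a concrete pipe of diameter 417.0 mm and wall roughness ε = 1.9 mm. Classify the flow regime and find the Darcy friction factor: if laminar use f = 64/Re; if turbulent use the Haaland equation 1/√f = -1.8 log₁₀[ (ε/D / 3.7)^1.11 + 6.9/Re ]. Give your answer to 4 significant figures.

f ≈ 0.02966

Re = ρVD/μ = 1030·4.148·0.417/0.0013 = 1.37e+06.
Re > 4000 → turbulent. ε/D = 0.0019/0.417 = 0.00456; Haaland: 1/√f = -1.8 log₁₀[0.000589 + 5.03e-06] = 5.807, so f = 0.02966.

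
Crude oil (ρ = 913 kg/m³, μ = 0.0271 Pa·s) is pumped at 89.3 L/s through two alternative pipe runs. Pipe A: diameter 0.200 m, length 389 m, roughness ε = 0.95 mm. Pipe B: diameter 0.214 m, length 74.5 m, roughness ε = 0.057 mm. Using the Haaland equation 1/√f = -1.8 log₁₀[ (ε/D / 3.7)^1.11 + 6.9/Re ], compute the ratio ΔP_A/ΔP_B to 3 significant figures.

ΔP_A/ΔP_B ≈ 9.27

Pipe A: V = Q/A = 0.0893/0.03142 = 2.843 m/s; Re = 1.915e+04; ε/D = 0.00475; Haaland → f = 0.03407; ΔP_A = f(L/D)(ρV²/2) = 2.444e+05 Pa.
Pipe B: V = Q/A = 0.0893/0.03597 = 2.483 m/s; Re = 1.79e+04; ε/D = 0.000266; Haaland → f = 0.02691; ΔP_B = f(L/D)(ρV²/2) = 2.636e+04 Pa.
ΔP_A/ΔP_B = 2.444e+05/2.636e+04 = 9.27.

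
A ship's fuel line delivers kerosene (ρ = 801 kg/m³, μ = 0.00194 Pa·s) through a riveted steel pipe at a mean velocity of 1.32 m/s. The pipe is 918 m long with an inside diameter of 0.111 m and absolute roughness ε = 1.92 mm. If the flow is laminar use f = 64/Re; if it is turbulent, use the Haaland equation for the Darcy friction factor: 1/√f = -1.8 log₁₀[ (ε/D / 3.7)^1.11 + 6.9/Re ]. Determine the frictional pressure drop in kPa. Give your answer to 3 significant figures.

Reynolds number Re = ρVD/μ = 801 · 1.32 · 0.111 / 0.00194 = 6.05e+04.
Re > 4000 → turbulent. Relative roughness ε/D = 0.00192/0.111 = 0.0173. Haaland: 1/√f = -1.8 log₁₀[(0.0173/3.7)^1.11 + 6.9/6.05e+04] = -1.8 log₁₀[0.00259 + 0.000114] = 4.622, so f = 0.04681.
Darcy-Weisbach: ΔP = f(L/D)(ρV²/2) = 0.04681·(918/0.111)·(801·1.32²/2) = 0.04681·8270·697.8 = 2.701e+05 Pa.
ΔP = 2.701e+05 Pa = 270 kPa.

ΔP ≈ 270 kPa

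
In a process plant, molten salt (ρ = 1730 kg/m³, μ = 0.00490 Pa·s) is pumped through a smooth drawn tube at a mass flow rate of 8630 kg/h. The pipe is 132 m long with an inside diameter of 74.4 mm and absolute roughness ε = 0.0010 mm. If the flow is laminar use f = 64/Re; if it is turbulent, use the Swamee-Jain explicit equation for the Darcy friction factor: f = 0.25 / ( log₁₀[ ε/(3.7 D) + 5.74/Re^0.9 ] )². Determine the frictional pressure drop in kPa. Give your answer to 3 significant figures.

ṁ = 8630 kg/h = 8630/3600 = 2.397 kg/s.
A = πD²/4 = π(0.0744)²/4 = 0.004347 m²; mean velocity V = ṁ/(ρA) = 2.397/(1730 · 0.004347) = 0.3187 m/s.
Reynolds number Re = ρVD/μ = 1730 · 0.3187 · 0.0744 / 0.0049 = 8372.
Re > 4000 → turbulent. Relative roughness ε/D = 1e-06/0.0744 = 1.34e-05. Swamee-Jain: f = 0.25/(log₁₀[1.34e-05/3.7 + 5.74/8372^0.9])² = 0.25/(log₁₀[3.63e-06 + 0.00169])² = 0.25/(-2.771)² = 0.03257.
Darcy-Weisbach: ΔP = f(L/D)(ρV²/2) = 0.03257·(132/0.0744)·(1730·0.3187²/2) = 0.03257·1774·87.88 = 5077 Pa.
ΔP = 5077 Pa = 5.08 kPa.

ΔP ≈ 5.08 kPa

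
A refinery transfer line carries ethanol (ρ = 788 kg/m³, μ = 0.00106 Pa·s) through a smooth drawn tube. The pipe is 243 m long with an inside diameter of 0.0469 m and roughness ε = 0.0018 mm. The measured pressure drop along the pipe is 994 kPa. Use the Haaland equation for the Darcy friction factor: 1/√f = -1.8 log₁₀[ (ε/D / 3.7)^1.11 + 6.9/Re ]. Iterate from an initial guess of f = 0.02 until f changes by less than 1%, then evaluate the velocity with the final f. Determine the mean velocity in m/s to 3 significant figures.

V ≈ 5.54 m/s

Rearranging Darcy-Weisbach: V = √(2·ΔP·D/(f·L·ρ)). With ε/D = 1.8e-06/0.0469 = 3.84e-05, iterate starting from f = 0.02:
  f = 0.02 → V = √(2·9.94e+05·0.0469/(0.02·243·788)) = 4.934 m/s; Re = ρVD/μ = 1.72e+05; f → 0.01619
  f = 0.01619 → V = 5.484 m/s; Re = 1.912e+05; f → 0.01588
  f = 0.01588 → V = 5.537 m/s; Re = 1.931e+05; f → 0.01585
Converged (Δf/f < 1%). With the final f = 0.01585: V = √(2·9.94e+05·0.0469/(0.01585·243·788)) = 5.542 m/s.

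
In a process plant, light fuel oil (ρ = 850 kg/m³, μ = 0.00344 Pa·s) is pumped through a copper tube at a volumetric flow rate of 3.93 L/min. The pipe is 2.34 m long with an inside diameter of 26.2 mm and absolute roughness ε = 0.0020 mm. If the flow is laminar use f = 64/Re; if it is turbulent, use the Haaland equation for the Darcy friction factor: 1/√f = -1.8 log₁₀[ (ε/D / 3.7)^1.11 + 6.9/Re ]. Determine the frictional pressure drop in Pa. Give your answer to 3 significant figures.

Q = 3.93 L/min = 3.93/60000 = 6.55e-05 m³/s.
Cross-sectional area A = πD²/4 = π(0.0262)²/4 = 0.0005391 m²; mean velocity V = Q/A = 6.55e-05/0.0005391 = 0.1215 m/s.
Reynolds number Re = ρVD/μ = 850 · 0.1215 · 0.0262 / 0.00344 = 786.5.
Re < 2300 → laminar flow, so f = 64/Re = 64/786.5 = 0.08137 (the turbulent correlation is not needed).
Darcy-Weisbach: ΔP = f(L/D)(ρV²/2) = 0.08137·(2.34/0.0262)·(850·0.1215²/2) = 0.08137·89.31·6.273 = 45.59 Pa.

ΔP ≈ 45.6 Pa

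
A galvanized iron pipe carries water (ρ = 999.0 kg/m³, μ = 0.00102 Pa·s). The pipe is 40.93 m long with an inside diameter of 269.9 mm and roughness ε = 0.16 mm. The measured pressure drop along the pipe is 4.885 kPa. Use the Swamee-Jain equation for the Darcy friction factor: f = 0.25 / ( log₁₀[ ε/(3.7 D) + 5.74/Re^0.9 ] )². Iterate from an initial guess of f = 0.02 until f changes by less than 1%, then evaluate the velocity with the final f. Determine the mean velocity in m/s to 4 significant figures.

V ≈ 1.875 m/s

Rearranging Darcy-Weisbach: V = √(2·ΔP·D/(f·L·ρ)). With ε/D = 0.00016/0.2699 = 0.000593, iterate starting from f = 0.02:
  f = 0.02 → V = √(2·4885·0.2699/(0.02·40.93·999)) = 1.796 m/s; Re = ρVD/μ = 4.747e+05; f → 0.01838
  f = 0.01838 → V = 1.873 m/s; Re = 4.952e+05; f → 0.01834
Converged (Δf/f < 1%). With the final f = 0.01834: V = √(2·4885·0.2699/(0.01834·40.93·999)) = 1.875 m/s.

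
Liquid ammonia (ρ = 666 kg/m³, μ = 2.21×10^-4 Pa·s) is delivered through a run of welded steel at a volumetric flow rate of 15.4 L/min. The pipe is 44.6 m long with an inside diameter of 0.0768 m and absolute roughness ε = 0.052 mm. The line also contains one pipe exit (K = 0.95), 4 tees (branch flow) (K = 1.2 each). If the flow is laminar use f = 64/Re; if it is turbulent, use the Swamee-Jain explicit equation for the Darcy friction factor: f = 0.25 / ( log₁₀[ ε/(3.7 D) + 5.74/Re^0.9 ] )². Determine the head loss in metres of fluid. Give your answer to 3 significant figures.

h_f ≈ 0.00365 m

Q = 15.4 L/min = 15.4/60000 = 0.0002567 m³/s.
Cross-sectional area A = πD²/4 = π(0.0768)²/4 = 0.004632 m²; mean velocity V = Q/A = 0.0002567/0.004632 = 0.05541 m/s.
Reynolds number Re = ρVD/μ = 666 · 0.05541 · 0.0768 / 0.000221 = 1.282e+04.
Re > 4000 → turbulent. Relative roughness ε/D = 5.2e-05/0.0768 = 0.000677. Swamee-Jain: f = 0.25/(log₁₀[0.000677/3.7 + 5.74/1.282e+04^0.9])² = 0.25/(log₁₀[0.000183 + 0.00115])² = 0.25/(-2.874)² = 0.03026.
Total minor-loss coefficient ΣK = 1·0.95 + 4·1.2 = 5.75.
ΔP = [f·L/D + ΣK]·(ρV²/2) = [0.03026·44.6/0.0768 + 5.75]·(666·0.05541²/2) = [17.57 + 5.75]·1.022 = 23.84 Pa.
Head loss h_f = ΔP/(ρg) = 23.84/(666·9.81) = 0.00365 m.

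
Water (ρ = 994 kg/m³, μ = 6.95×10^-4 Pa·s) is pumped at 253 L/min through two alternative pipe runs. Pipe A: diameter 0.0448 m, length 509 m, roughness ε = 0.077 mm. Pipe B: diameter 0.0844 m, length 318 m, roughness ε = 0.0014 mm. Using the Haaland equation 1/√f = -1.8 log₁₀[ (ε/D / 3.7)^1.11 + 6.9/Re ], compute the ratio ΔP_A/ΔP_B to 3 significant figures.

ΔP_A/ΔP_B ≈ 49.1

Pipe A: V = Q/A = 0.004217/0.001576 = 2.675 m/s; Re = 1.714e+05; ε/D = 0.00172; Haaland → f = 0.02355; ΔP_A = f(L/D)(ρV²/2) = 9.517e+05 Pa.
Pipe B: V = Q/A = 0.004217/0.005595 = 0.7537 m/s; Re = 9.098e+04; ε/D = 1.66e-05; Haaland → f = 0.01824; ΔP_B = f(L/D)(ρV²/2) = 1.94e+04 Pa.
ΔP_A/ΔP_B = 9.517e+05/1.94e+04 = 49.1.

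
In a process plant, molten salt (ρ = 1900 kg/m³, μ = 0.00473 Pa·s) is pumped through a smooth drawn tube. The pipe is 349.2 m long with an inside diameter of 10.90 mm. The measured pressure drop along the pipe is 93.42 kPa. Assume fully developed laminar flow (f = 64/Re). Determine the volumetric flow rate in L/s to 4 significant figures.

For laminar flow, f = 64/Re with Re = ρVD/μ, so Darcy-Weisbach reduces to ΔP = 32μLV/D². Solving for V: V = ΔP·D²/(32μL) = 9.342e+04·(0.0109)²/(32·0.00473·349.2) = 0.21 m/s.
Check: Re = ρVD/μ = 1900·0.21·0.0109/0.00473 = 919.4 < 2300, so the laminar assumption holds.
Q = V·A = 0.21·(π/4·0.0109²) = 1.96e-05 m³/s = 0.01960 L/s.

Q ≈ 0.01960 L/s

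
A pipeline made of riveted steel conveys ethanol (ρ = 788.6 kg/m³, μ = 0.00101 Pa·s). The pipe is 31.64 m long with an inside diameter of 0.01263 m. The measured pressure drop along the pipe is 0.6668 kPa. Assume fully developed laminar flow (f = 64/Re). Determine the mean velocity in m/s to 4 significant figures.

For laminar flow, f = 64/Re with Re = ρVD/μ, so Darcy-Weisbach reduces to ΔP = 32μLV/D². Solving for V: V = ΔP·D²/(32μL) = 666.8·(0.01263)²/(32·0.00101·31.64) = 0.104 m/s.
Check: Re = ρVD/μ = 788.6·0.104·0.01263/0.00101 = 1026 < 2300, so the laminar assumption holds.

V ≈ 0.1040 m/s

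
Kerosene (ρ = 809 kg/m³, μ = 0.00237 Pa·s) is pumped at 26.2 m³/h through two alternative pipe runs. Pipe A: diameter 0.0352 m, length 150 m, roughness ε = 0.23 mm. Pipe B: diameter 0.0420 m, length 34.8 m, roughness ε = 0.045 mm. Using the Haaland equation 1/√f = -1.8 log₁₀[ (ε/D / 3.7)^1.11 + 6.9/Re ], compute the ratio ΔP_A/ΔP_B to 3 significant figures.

Pipe A: V = Q/A = 0.007278/0.0009731 = 7.479 m/s; Re = 8.986e+04; ε/D = 0.00653; Haaland → f = 0.03385; ΔP_A = f(L/D)(ρV²/2) = 3.264e+06 Pa.
Pipe B: V = Q/A = 0.007278/0.001385 = 5.253 m/s; Re = 7.531e+04; ε/D = 0.00107; Haaland → f = 0.02281; ΔP_B = f(L/D)(ρV²/2) = 2.11e+05 Pa.
ΔP_A/ΔP_B = 3.264e+06/2.11e+05 = 15.5.

ΔP_A/ΔP_B ≈ 15.5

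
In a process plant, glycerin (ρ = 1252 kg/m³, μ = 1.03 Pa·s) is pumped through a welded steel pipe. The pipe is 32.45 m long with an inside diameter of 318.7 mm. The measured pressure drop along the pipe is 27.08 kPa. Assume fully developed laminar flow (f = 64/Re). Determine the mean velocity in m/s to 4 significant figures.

V ≈ 2.572 m/s

For laminar flow, f = 64/Re with Re = ρVD/μ, so Darcy-Weisbach reduces to ΔP = 32μLV/D². Solving for V: V = ΔP·D²/(32μL) = 2.708e+04·(0.3187)²/(32·1.03·32.45) = 2.572 m/s.
Check: Re = ρVD/μ = 1252·2.572·0.3187/1.03 = 996.2 < 2300, so the laminar assumption holds.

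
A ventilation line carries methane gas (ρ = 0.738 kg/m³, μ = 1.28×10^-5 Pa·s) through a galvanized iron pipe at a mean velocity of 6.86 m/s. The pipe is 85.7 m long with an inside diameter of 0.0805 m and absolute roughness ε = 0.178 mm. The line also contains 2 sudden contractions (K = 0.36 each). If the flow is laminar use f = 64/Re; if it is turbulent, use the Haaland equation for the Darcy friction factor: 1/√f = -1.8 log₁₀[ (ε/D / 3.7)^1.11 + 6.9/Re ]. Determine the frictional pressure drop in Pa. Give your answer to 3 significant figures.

Reynolds number Re = ρVD/μ = 0.738 · 6.86 · 0.0805 / 1.28e-05 = 3.184e+04.
Re > 4000 → turbulent. Relative roughness ε/D = 0.000178/0.0805 = 0.00221. Haaland: 1/√f = -1.8 log₁₀[(0.00221/3.7)^1.11 + 6.9/3.184e+04] = -1.8 log₁₀[0.000264 + 0.000217] = 5.972, so f = 0.02804.
Total minor-loss coefficient ΣK = 2·0.36 = 0.72.
ΔP = [f·L/D + ΣK]·(ρV²/2) = [0.02804·85.7/0.0805 + 0.72]·(0.738·6.86²/2) = [29.85 + 0.72]·17.36 = 530.8 Pa.

ΔP ≈ 531 Pa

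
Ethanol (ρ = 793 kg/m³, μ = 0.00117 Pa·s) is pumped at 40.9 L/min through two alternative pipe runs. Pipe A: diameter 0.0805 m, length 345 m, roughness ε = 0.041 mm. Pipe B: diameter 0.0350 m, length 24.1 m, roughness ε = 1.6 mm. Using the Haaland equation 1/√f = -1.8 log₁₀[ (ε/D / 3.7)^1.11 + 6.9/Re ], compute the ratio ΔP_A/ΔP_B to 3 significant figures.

Pipe A: V = Q/A = 0.0006817/0.00509 = 0.1339 m/s; Re = 7308; ε/D = 0.000509; Haaland → f = 0.03425; ΔP_A = f(L/D)(ρV²/2) = 1044 Pa.
Pipe B: V = Q/A = 0.0006817/0.0009621 = 0.7085 m/s; Re = 1.681e+04; ε/D = 0.0457; Haaland → f = 0.0703; ΔP_B = f(L/D)(ρV²/2) = 9635 Pa.
ΔP_A/ΔP_B = 1044/9635 = 0.108.

ΔP_A/ΔP_B ≈ 0.108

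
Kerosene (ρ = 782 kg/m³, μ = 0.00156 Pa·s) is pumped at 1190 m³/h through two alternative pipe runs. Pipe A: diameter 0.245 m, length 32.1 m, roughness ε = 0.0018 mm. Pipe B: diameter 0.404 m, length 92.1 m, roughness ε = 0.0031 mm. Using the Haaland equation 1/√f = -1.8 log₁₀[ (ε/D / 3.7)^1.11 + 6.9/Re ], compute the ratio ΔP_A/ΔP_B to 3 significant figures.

ΔP_A/ΔP_B ≈ 3.91

Pipe A: V = Q/A = 0.3306/0.04714 = 7.012 m/s; Re = 8.611e+05; ε/D = 7.35e-06; Haaland → f = 0.012; ΔP_A = f(L/D)(ρV²/2) = 3.022e+04 Pa.
Pipe B: V = Q/A = 0.3306/0.1282 = 2.579 m/s; Re = 5.222e+05; ε/D = 7.67e-06; Haaland → f = 0.01305; ΔP_B = f(L/D)(ρV²/2) = 7735 Pa.
ΔP_A/ΔP_B = 3.022e+04/7735 = 3.91.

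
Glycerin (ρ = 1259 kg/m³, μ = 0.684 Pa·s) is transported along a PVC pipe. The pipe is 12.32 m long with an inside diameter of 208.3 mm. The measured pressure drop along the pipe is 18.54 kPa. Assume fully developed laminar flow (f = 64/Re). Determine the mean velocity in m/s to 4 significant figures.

For laminar flow, f = 64/Re with Re = ρVD/μ, so Darcy-Weisbach reduces to ΔP = 32μLV/D². Solving for V: V = ΔP·D²/(32μL) = 1.854e+04·(0.2083)²/(32·0.684·12.32) = 2.983 m/s.
Check: Re = ρVD/μ = 1259·2.983·0.2083/0.684 = 1144 < 2300, so the laminar assumption holds.

V ≈ 2.983 m/s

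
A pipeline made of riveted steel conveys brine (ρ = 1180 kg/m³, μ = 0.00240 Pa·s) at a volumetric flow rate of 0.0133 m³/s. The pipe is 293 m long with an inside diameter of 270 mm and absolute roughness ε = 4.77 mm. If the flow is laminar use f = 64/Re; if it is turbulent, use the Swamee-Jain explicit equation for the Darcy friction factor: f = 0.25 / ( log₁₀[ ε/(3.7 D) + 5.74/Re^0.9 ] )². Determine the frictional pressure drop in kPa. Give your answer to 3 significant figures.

Cross-sectional area A = πD²/4 = π(0.27)²/4 = 0.05726 m²; mean velocity V = Q/A = 0.0133/0.05726 = 0.2323 m/s.
Reynolds number Re = ρVD/μ = 1180 · 0.2323 · 0.27 / 0.0024 = 3.084e+04.
Re > 4000 → turbulent. Relative roughness ε/D = 0.00477/0.27 = 0.0177. Swamee-Jain: f = 0.25/(log₁₀[0.0177/3.7 + 5.74/3.084e+04^0.9])² = 0.25/(log₁₀[0.00477 + 0.000523])² = 0.25/(-2.276)² = 0.04827.
Darcy-Weisbach: ΔP = f(L/D)(ρV²/2) = 0.04827·(293/0.27)·(1180·0.2323²/2) = 0.04827·1085·31.84 = 1667 Pa.
ΔP = 1667 Pa = 1.67 kPa.

ΔP ≈ 1.67 kPa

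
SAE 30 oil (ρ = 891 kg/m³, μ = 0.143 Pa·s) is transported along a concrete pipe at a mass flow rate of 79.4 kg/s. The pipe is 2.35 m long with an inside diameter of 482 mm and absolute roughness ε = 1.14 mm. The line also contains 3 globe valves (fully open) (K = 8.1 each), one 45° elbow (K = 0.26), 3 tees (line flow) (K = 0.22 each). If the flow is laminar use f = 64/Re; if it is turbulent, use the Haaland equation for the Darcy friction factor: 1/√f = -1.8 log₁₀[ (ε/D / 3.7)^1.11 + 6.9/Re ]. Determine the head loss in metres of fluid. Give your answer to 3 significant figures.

A = πD²/4 = π(0.482)²/4 = 0.1825 m²; mean velocity V = ṁ/(ρA) = 79.4/(891 · 0.1825) = 0.4884 m/s.
Reynolds number Re = ρVD/μ = 891 · 0.4884 · 0.482 / 0.143 = 1467.
Re < 2300 → laminar flow, so f = 64/Re = 64/1467 = 0.04363 (the turbulent correlation is not needed).
Total minor-loss coefficient ΣK = 3·8.1 + 1·0.26 + 3·0.22 = 25.2.
ΔP = [f·L/D + ΣK]·(ρV²/2) = [0.04363·2.35/0.482 + 25.2]·(891·0.4884²/2) = [0.2127 + 25.2]·106.3 = 2702 Pa.
Head loss h_f = ΔP/(ρg) = 2702/(891·9.81) = 0.309 m.

h_f ≈ 0.309 m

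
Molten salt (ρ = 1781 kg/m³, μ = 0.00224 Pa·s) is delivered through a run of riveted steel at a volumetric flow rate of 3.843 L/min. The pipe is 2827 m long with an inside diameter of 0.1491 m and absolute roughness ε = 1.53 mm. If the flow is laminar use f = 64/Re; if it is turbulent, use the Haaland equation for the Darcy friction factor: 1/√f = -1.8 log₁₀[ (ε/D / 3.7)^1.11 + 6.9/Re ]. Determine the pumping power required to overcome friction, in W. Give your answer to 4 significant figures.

Q = 3.843 L/min = 3.843/60000 = 6.405e-05 m³/s.
Cross-sectional area A = πD²/4 = π(0.1491)²/4 = 0.01746 m²; mean velocity V = Q/A = 6.405e-05/0.01746 = 0.003668 m/s.
Reynolds number Re = ρVD/μ = 1781 · 0.003668 · 0.1491 / 0.00224 = 434.9.
Re < 2300 → laminar flow, so f = 64/Re = 64/434.9 = 0.1472 (the turbulent correlation is not needed).
Darcy-Weisbach: ΔP = f(L/D)(ρV²/2) = 0.1472·(2827/0.1491)·(1781·0.003668²/2) = 0.1472·1.896e+04·0.01198 = 33.44 Pa.
Pumping power P = QΔP = 6.405e-05·33.44 = 0.0021417 W = 0.002142 W.

P ≈ 0.002142 W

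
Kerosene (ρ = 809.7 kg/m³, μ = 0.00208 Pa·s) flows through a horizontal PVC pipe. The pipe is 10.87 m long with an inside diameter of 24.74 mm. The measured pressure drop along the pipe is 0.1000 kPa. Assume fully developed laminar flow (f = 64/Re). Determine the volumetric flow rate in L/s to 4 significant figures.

For laminar flow, f = 64/Re with Re = ρVD/μ, so Darcy-Weisbach reduces to ΔP = 32μLV/D². Solving for V: V = ΔP·D²/(32μL) = 100·(0.02474)²/(32·0.00208·10.87) = 0.0846 m/s.
Check: Re = ρVD/μ = 809.7·0.0846·0.02474/0.00208 = 814.7 < 2300, so the laminar assumption holds.
Q = V·A = 0.0846·(π/4·0.02474²) = 4.067e-05 m³/s = 0.04067 L/s.

Q ≈ 0.04067 L/s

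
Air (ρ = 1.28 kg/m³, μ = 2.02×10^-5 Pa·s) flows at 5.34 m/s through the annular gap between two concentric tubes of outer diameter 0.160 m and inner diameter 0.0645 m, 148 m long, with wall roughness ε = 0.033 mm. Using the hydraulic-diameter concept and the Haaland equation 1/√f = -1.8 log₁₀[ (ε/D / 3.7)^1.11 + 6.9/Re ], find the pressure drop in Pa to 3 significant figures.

ΔP ≈ 671 Pa

Hydraulic diameter D_h = 4A/P = D_o - D_i = 0.16 - 0.0645 = 0.0955 m.
Re = ρVD_h/μ = 1.28·5.34·0.0955/2.02e-05 = 3.231e+04.
ε/D_h = 3.3e-05/0.0955 = 0.000346; Haaland gives 1/√f = -1.8 log₁₀[3.37e-05+0.000214] = 6.493, so f = 0.02372.
ΔP = f(L/D_h)(ρV²/2) = 0.02372·148/0.0955·18.25 = 670.9 Pa.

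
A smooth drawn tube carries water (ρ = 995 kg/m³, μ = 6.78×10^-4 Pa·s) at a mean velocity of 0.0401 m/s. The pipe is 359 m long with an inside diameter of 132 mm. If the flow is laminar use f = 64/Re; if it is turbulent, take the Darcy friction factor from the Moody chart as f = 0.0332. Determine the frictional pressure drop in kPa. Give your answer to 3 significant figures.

ΔP ≈ 0.0722 kPa

Reynolds number Re = ρVD/μ = 995 · 0.0401 · 0.132 / 0.000678 = 7768.
Re > 4000 → turbulent; use the Moody-chart value f = 0.0332.
Darcy-Weisbach: ΔP = f(L/D)(ρV²/2) = 0.0332·(359/0.132)·(995·0.0401²/2) = 0.0332·2720·0.8 = 72.23 Pa.
ΔP = 72.23 Pa = 0.0722 kPa.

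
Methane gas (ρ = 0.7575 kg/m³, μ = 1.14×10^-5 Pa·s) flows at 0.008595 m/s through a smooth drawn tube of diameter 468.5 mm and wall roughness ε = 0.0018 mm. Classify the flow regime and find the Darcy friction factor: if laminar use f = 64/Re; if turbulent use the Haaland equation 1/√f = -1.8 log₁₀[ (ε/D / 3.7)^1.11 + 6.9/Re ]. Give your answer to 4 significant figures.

Re = ρVD/μ = 0.7575·0.008595·0.4685/1.14e-05 = 267.6.
Re < 2300 → laminar, so f = 64/Re = 0.2392 (roughness is irrelevant in laminar flow).

f ≈ 0.2392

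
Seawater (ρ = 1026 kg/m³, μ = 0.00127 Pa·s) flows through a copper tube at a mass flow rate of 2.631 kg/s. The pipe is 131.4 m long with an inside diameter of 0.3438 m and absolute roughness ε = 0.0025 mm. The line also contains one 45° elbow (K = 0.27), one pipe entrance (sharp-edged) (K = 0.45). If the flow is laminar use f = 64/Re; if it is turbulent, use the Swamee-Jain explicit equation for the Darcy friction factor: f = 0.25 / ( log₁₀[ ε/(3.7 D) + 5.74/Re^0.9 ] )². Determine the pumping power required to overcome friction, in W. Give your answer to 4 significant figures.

A = πD²/4 = π(0.3438)²/4 = 0.09283 m²; mean velocity V = ṁ/(ρA) = 2.631/(1026 · 0.09283) = 0.02762 m/s.
Reynolds number Re = ρVD/μ = 1026 · 0.02762 · 0.3438 / 0.00127 = 7672.
Re > 4000 → turbulent. Relative roughness ε/D = 2.5e-06/0.3438 = 7.27e-06. Swamee-Jain: f = 0.25/(log₁₀[7.27e-06/3.7 + 5.74/7672^0.9])² = 0.25/(log₁₀[1.97e-06 + 0.00183])² = 0.25/(-2.737)² = 0.03337.
Total minor-loss coefficient ΣK = 1·0.27 + 1·0.45 = 0.72.
ΔP = [f·L/D + ΣK]·(ρV²/2) = [0.03337·131.4/0.3438 + 0.72]·(1026·0.02762²/2) = [12.75 + 0.72]·0.3914 = 5.274 Pa.
Q = ṁ/ρ = 2.631/1026 = 0.002564 m³/s.
Pumping power P = QΔP = 0.002564·5.274 = 0.013525 W = 0.01353 W.

P ≈ 0.01353 W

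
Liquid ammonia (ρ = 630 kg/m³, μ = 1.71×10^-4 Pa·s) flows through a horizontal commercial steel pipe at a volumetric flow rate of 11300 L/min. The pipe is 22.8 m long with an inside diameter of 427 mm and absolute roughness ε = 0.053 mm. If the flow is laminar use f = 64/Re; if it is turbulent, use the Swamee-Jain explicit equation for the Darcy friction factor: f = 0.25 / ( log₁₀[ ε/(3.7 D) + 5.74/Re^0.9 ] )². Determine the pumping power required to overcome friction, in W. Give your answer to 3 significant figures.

P ≈ 72.6 W

Q = 11300 L/min = 11300/60000 = 0.1883 m³/s.
Cross-sectional area A = πD²/4 = π(0.427)²/4 = 0.1432 m²; mean velocity V = Q/A = 0.1883/0.1432 = 1.315 m/s.
Reynolds number Re = ρVD/μ = 630 · 1.315 · 0.427 / 0.000171 = 2.069e+06.
Re > 4000 → turbulent. Relative roughness ε/D = 5.3e-05/0.427 = 0.000124. Swamee-Jain: f = 0.25/(log₁₀[0.000124/3.7 + 5.74/2.069e+06^0.9])² = 0.25/(log₁₀[3.35e-05 + 1.19e-05])² = 0.25/(-4.343)² = 0.01326.
Darcy-Weisbach: ΔP = f(L/D)(ρV²/2) = 0.01326·(22.8/0.427)·(630·1.315²/2) = 0.01326·53.4·544.8 = 385.7 Pa.
Pumping power P = QΔP = 0.1883·385.7 = 72.63 W = 72.6 W.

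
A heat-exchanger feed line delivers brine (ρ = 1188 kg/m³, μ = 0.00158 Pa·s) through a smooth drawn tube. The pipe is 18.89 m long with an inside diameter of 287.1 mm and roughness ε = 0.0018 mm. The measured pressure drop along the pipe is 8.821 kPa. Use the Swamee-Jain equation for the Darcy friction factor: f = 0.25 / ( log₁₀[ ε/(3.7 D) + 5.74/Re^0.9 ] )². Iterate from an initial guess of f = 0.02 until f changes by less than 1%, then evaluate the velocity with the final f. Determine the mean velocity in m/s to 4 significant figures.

V ≈ 4.359 m/s

Rearranging Darcy-Weisbach: V = √(2·ΔP·D/(f·L·ρ)). With ε/D = 1.8e-06/0.2871 = 6.27e-06, iterate starting from f = 0.02:
  f = 0.02 → V = √(2·8821·0.2871/(0.02·18.89·1188)) = 3.359 m/s; Re = ρVD/μ = 7.252e+05; f → 0.01239
  f = 0.01239 → V = 4.268 m/s; Re = 9.214e+05; f → 0.01192
  f = 0.01192 → V = 4.352 m/s; Re = 9.394e+05; f → 0.01188
Converged (Δf/f < 1%). With the final f = 0.01188: V = √(2·8821·0.2871/(0.01188·18.89·1188)) = 4.359 m/s.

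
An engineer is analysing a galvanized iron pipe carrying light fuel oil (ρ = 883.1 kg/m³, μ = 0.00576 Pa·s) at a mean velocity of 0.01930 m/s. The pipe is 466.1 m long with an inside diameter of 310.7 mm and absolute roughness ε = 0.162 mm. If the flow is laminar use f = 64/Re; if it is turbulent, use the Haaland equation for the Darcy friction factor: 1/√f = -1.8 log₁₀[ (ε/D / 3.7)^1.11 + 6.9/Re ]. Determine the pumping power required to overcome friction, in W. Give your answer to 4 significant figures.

Reynolds number Re = ρVD/μ = 883.1 · 0.0193 · 0.3107 / 0.00576 = 919.4.
Re < 2300 → laminar flow, so f = 64/Re = 64/919.4 = 0.06961 (the turbulent correlation is not needed).
Darcy-Weisbach: ΔP = f(L/D)(ρV²/2) = 0.06961·(466.1/0.3107)·(883.1·0.0193²/2) = 0.06961·1500·0.1645 = 17.18 Pa.
Q = V·A = 0.0193·0.07582 = 0.001463 m³/s.
Pumping power P = QΔP = 0.001463·17.18 = 0.025134 W = 0.02513 W.

P ≈ 0.02513 W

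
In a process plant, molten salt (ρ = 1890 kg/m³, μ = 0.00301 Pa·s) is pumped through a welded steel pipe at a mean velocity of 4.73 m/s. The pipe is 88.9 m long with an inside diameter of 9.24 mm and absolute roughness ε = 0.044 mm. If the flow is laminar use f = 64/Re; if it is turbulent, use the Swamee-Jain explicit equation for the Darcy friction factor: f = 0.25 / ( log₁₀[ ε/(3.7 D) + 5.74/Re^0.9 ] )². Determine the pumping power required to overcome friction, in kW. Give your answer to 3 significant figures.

Reynolds number Re = ρVD/μ = 1890 · 4.73 · 0.00924 / 0.00301 = 2.744e+04.
Re > 4000 → turbulent. Relative roughness ε/D = 4.4e-05/0.00924 = 0.00476. Swamee-Jain: f = 0.25/(log₁₀[0.00476/3.7 + 5.74/2.744e+04^0.9])² = 0.25/(log₁₀[0.00129 + 0.000581])² = 0.25/(-2.729)² = 0.03358.
Darcy-Weisbach: ΔP = f(L/D)(ρV²/2) = 0.03358·(88.9/0.00924)·(1890·4.73²/2) = 0.03358·9621·2.114e+04 = 6.83e+06 Pa.
Q = V·A = 4.73·6.706e-05 = 0.0003172 m³/s.
Pumping power P = QΔP = 0.0003172·6.83e+06 = 2166 W = 2.17 kW.

P ≈ 2.17 kW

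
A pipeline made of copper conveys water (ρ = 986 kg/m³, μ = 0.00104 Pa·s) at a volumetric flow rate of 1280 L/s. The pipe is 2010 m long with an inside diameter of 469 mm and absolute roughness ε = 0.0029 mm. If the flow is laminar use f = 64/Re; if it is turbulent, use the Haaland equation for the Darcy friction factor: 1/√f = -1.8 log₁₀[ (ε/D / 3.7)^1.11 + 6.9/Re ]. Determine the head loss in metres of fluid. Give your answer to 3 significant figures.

Q = 1280 L/s = 1280/1000 = 1.28 m³/s.
Cross-sectional area A = πD²/4 = π(0.469)²/4 = 0.1728 m²; mean velocity V = Q/A = 1.28/0.1728 = 7.409 m/s.
Reynolds number Re = ρVD/μ = 986 · 7.409 · 0.469 / 0.00104 = 3.295e+06.
Re > 4000 → turbulent. Relative roughness ε/D = 2.9e-06/0.469 = 6.18e-06. Haaland: 1/√f = -1.8 log₁₀[(6.18e-06/3.7)^1.11 + 6.9/3.295e+06] = -1.8 log₁₀[3.87e-07 + 2.09e-06] = 10.09, so f = 0.009823.
Darcy-Weisbach: ΔP = f(L/D)(ρV²/2) = 0.009823·(2010/0.469)·(986·7.409²/2) = 0.009823·4286·2.706e+04 = 1.139e+06 Pa.
Head loss h_f = ΔP/(ρg) = 1.139e+06/(986·9.81) = 118 m.

h_f ≈ 118 m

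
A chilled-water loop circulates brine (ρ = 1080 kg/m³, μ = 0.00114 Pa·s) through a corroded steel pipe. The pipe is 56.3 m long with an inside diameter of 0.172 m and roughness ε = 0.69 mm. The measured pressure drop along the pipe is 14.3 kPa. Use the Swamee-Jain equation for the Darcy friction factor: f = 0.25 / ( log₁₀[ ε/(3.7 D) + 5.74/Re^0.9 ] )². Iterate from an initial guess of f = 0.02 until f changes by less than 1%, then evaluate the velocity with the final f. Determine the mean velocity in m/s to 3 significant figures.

Rearranging Darcy-Weisbach: V = √(2·ΔP·D/(f·L·ρ)). With ε/D = 0.00069/0.172 = 0.00401, iterate starting from f = 0.02:
  f = 0.02 → V = √(2·1.43e+04·0.172/(0.02·56.3·1080)) = 2.011 m/s; Re = ρVD/μ = 3.277e+05; f → 0.02891
  f = 0.02891 → V = 1.673 m/s; Re = 2.726e+05; f → 0.029
Converged (Δf/f < 1%). With the final f = 0.029: V = √(2·1.43e+04·0.172/(0.029·56.3·1080)) = 1.67 m/s.

V ≈ 1.67 m/s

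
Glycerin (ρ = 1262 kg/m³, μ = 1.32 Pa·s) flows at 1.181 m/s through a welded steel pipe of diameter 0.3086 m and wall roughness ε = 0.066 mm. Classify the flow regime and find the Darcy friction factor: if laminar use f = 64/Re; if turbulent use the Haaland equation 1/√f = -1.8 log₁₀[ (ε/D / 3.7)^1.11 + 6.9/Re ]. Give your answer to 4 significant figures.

f ≈ 0.1837

Re = ρVD/μ = 1262·1.181·0.3086/1.32 = 348.4.
Re < 2300 → laminar, so f = 64/Re = 0.1837 (roughness is irrelevant in laminar flow).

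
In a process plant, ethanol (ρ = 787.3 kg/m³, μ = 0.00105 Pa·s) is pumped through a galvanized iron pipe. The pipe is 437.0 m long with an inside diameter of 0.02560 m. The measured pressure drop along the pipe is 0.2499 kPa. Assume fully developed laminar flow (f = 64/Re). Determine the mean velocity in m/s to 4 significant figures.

V ≈ 0.01115 m/s

For laminar flow, f = 64/Re with Re = ρVD/μ, so Darcy-Weisbach reduces to ΔP = 32μLV/D². Solving for V: V = ΔP·D²/(32μL) = 249.9·(0.0256)²/(32·0.00105·437) = 0.01115 m/s.
Check: Re = ρVD/μ = 787.3·0.01115·0.0256/0.00105 = 214.1 < 2300, so the laminar assumption holds.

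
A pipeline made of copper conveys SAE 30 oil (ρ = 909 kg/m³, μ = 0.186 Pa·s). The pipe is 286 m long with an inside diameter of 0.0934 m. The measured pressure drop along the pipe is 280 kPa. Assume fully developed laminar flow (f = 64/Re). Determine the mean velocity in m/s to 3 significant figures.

V ≈ 1.43 m/s

For laminar flow, f = 64/Re with Re = ρVD/μ, so Darcy-Weisbach reduces to ΔP = 32μLV/D². Solving for V: V = ΔP·D²/(32μL) = 2.8e+05·(0.0934)²/(32·0.186·286) = 1.435 m/s.
Check: Re = ρVD/μ = 909·1.435·0.0934/0.186 = 655 < 2300, so the laminar assumption holds.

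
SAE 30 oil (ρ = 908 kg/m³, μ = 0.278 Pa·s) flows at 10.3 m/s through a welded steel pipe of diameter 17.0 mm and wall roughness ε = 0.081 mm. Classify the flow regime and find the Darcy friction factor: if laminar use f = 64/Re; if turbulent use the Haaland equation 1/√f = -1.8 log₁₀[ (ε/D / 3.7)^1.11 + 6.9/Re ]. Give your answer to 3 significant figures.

Re = ρVD/μ = 908·10.3·0.017/0.278 = 571.9.
Re < 2300 → laminar, so f = 64/Re = 0.1119 (roughness is irrelevant in laminar flow).

f ≈ 0.112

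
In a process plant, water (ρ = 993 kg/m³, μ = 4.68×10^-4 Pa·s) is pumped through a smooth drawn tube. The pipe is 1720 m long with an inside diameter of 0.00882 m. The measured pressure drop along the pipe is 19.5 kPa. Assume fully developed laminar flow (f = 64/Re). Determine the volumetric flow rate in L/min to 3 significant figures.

For laminar flow, f = 64/Re with Re = ρVD/μ, so Darcy-Weisbach reduces to ΔP = 32μLV/D². Solving for V: V = ΔP·D²/(32μL) = 1.95e+04·(0.00882)²/(32·0.000468·1720) = 0.05889 m/s.
Check: Re = ρVD/μ = 993·0.05889·0.00882/0.000468 = 1102 < 2300, so the laminar assumption holds.
Q = V·A = 0.05889·(π/4·0.00882²) = 3.598e-06 m³/s = 0.216 L/min.

Q ≈ 0.216 L/min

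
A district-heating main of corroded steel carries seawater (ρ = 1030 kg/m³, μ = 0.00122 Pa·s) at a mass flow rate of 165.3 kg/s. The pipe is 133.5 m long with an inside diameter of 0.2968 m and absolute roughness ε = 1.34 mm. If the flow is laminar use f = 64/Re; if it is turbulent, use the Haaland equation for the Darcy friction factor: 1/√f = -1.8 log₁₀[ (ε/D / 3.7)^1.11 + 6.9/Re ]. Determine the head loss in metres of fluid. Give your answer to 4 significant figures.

A = πD²/4 = π(0.2968)²/4 = 0.06919 m²; mean velocity V = ṁ/(ρA) = 165.3/(1030 · 0.06919) = 2.32 m/s.
Reynolds number Re = ρVD/μ = 1030 · 2.32 · 0.2968 / 0.00122 = 5.812e+05.
Re > 4000 → turbulent. Relative roughness ε/D = 0.00134/0.2968 = 0.00451. Haaland: 1/√f = -1.8 log₁₀[(0.00451/3.7)^1.11 + 6.9/5.812e+05] = -1.8 log₁₀[0.000583 + 1.19e-05] = 5.806, so f = 0.02967.
Darcy-Weisbach: ΔP = f(L/D)(ρV²/2) = 0.02967·(133.5/0.2968)·(1030·2.32²/2) = 0.02967·449.8·2771 = 3.698e+04 Pa.
Head loss h_f = ΔP/(ρg) = 3.698e+04/(1030·9.81) = 3.660 m.

h_f ≈ 3.660 m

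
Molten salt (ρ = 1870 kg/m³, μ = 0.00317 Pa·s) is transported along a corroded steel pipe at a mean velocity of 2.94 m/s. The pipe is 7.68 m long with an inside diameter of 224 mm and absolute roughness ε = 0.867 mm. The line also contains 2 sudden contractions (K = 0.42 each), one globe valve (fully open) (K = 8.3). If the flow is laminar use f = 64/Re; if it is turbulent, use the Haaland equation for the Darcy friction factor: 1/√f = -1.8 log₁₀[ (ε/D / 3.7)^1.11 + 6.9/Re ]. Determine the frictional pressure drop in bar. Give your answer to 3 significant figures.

ΔP ≈ 0.818 bar

Reynolds number Re = ρVD/μ = 1870 · 2.94 · 0.224 / 0.00317 = 3.885e+05.
Re > 4000 → turbulent. Relative roughness ε/D = 0.000867/0.224 = 0.00387. Haaland: 1/√f = -1.8 log₁₀[(0.00387/3.7)^1.11 + 6.9/3.885e+05] = -1.8 log₁₀[0.000492 + 1.78e-05] = 5.927, so f = 0.02846.
Total minor-loss coefficient ΣK = 2·0.42 + 1·8.3 = 9.14.
ΔP = [f·L/D + ΣK]·(ρV²/2) = [0.02846·7.68/0.224 + 9.14]·(1870·2.94²/2) = [0.9759 + 9.14]·8082 = 8.175e+04 Pa.
ΔP = 8.175e+04 Pa = 0.818 bar.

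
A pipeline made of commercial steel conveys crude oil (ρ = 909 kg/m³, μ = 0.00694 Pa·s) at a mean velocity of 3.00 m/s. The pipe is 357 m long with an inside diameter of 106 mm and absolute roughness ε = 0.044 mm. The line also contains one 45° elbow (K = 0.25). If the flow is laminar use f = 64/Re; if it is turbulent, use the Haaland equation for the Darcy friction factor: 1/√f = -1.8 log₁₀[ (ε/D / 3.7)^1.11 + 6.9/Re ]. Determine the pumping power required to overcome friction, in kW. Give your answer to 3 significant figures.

Reynolds number Re = ρVD/μ = 909 · 3 · 0.106 / 0.00694 = 4.165e+04.
Re > 4000 → turbulent. Relative roughness ε/D = 4.4e-05/0.106 = 0.000415. Haaland: 1/√f = -1.8 log₁₀[(0.000415/3.7)^1.11 + 6.9/4.165e+04] = -1.8 log₁₀[4.13e-05 + 0.000166] = 6.632, so f = 0.02274.
Total minor-loss coefficient ΣK = 1·0.25 = 0.25.
ΔP = [f·L/D + ΣK]·(ρV²/2) = [0.02274·357/0.106 + 0.25]·(909·3²/2) = [76.58 + 0.25]·4090 = 3.143e+05 Pa.
Q = V·A = 3·0.008825 = 0.02647 m³/s.
Pumping power P = QΔP = 0.02647·3.143e+05 = 8320 W = 8.32 kW.

P ≈ 8.32 kW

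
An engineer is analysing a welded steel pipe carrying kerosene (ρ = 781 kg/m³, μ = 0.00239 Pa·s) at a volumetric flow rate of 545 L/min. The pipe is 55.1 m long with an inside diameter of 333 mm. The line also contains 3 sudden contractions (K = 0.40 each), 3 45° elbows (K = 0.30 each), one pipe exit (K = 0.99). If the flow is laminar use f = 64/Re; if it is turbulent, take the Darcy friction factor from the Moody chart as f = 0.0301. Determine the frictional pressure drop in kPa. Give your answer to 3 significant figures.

ΔP ≈ 0.0343 kPa

Q = 545 L/min = 545/60000 = 0.009083 m³/s.
Cross-sectional area A = πD²/4 = π(0.333)²/4 = 0.08709 m²; mean velocity V = Q/A = 0.009083/0.08709 = 0.1043 m/s.
Reynolds number Re = ρVD/μ = 781 · 0.1043 · 0.333 / 0.00239 = 1.135e+04.
Re > 4000 → turbulent; use the Moody-chart value f = 0.0301.
Total minor-loss coefficient ΣK = 3·0.4 + 3·0.3 + 1·0.99 = 3.09.
ΔP = [f·L/D + ΣK]·(ρV²/2) = [0.0301·55.1/0.333 + 3.09]·(781·0.1043²/2) = [4.981 + 3.09]·4.248 = 34.28 Pa.
ΔP = 34.28 Pa = 0.0343 kPa.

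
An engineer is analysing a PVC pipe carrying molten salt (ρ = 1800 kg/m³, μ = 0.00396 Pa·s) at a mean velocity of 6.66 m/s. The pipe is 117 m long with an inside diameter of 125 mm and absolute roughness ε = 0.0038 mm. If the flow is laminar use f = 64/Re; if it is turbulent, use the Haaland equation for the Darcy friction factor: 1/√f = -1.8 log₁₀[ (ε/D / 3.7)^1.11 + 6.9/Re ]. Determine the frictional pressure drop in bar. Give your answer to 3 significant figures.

ΔP ≈ 5.25 bar

Reynolds number Re = ρVD/μ = 1800 · 6.66 · 0.125 / 0.00396 = 3.784e+05.
Re > 4000 → turbulent. Relative roughness ε/D = 3.8e-06/0.125 = 3.04e-05. Haaland: 1/√f = -1.8 log₁₀[(3.04e-05/3.7)^1.11 + 6.9/3.784e+05] = -1.8 log₁₀[2.27e-06 + 1.82e-05] = 8.439, so f = 0.01404.
Darcy-Weisbach: ΔP = f(L/D)(ρV²/2) = 0.01404·(117/0.125)·(1800·6.66²/2) = 0.01404·936·3.992e+04 = 5.247e+05 Pa.
ΔP = 5.247e+05 Pa = 5.25 bar.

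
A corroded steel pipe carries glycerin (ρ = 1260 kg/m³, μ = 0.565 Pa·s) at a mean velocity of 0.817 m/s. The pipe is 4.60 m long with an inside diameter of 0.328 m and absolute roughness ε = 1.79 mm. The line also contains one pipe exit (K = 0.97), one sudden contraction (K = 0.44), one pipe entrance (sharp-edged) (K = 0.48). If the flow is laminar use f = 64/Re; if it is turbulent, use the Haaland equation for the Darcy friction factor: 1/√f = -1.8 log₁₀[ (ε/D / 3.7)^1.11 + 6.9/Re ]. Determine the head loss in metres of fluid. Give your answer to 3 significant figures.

Reynolds number Re = ρVD/μ = 1260 · 0.817 · 0.328 / 0.565 = 597.6.
Re < 2300 → laminar flow, so f = 64/Re = 64/597.6 = 0.1071 (the turbulent correlation is not needed).
Total minor-loss coefficient ΣK = 1·0.97 + 1·0.44 + 1·0.48 = 1.89.
ΔP = [f·L/D + ΣK]·(ρV²/2) = [0.1071·4.6/0.328 + 1.89]·(1260·0.817²/2) = [1.502 + 1.89]·420.5 = 1426 Pa.
Head loss h_f = ΔP/(ρg) = 1426/(1260·9.81) = 0.115 m.

h_f ≈ 0.115 m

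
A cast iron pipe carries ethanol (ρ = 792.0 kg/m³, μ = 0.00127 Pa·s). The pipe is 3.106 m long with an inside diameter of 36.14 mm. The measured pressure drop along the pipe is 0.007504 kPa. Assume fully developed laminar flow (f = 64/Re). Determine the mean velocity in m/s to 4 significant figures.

For laminar flow, f = 64/Re with Re = ρVD/μ, so Darcy-Weisbach reduces to ΔP = 32μLV/D². Solving for V: V = ΔP·D²/(32μL) = 7.504·(0.03614)²/(32·0.00127·3.106) = 0.07765 m/s.
Check: Re = ρVD/μ = 792·0.07765·0.03614/0.00127 = 1750 < 2300, so the laminar assumption holds.

V ≈ 0.07765 m/s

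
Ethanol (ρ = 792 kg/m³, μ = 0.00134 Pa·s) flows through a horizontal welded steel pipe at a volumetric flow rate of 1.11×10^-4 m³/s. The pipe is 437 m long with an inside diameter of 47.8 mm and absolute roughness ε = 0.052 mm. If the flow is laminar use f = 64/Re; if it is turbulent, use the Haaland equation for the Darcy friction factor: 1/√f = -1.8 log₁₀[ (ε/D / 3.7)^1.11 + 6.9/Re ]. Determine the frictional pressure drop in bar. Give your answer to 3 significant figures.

ΔP ≈ 0.00507 bar

Cross-sectional area A = πD²/4 = π(0.0478)²/4 = 0.001795 m²; mean velocity V = Q/A = 0.000111/0.001795 = 0.06186 m/s.
Reynolds number Re = ρVD/μ = 792 · 0.06186 · 0.0478 / 0.00134 = 1748.
Re < 2300 → laminar flow, so f = 64/Re = 64/1748 = 0.03662 (the turbulent correlation is not needed).
Darcy-Weisbach: ΔP = f(L/D)(ρV²/2) = 0.03662·(437/0.0478)·(792·0.06186²/2) = 0.03662·9142·1.515 = 507.3 Pa.
ΔP = 507.3 Pa = 0.00507 bar.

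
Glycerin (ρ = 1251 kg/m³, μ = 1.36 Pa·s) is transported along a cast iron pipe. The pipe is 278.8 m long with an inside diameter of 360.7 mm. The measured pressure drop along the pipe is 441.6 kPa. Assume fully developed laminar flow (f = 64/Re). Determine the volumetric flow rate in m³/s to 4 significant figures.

For laminar flow, f = 64/Re with Re = ρVD/μ, so Darcy-Weisbach reduces to ΔP = 32μLV/D². Solving for V: V = ΔP·D²/(32μL) = 4.416e+05·(0.3607)²/(32·1.36·278.8) = 4.735 m/s.
Check: Re = ρVD/μ = 1251·4.735·0.3607/1.36 = 1571 < 2300, so the laminar assumption holds.
Q = V·A = 4.735·(π/4·0.3607²) = 0.4839 m³/s = 0.4839 m³/s.

Q ≈ 0.4839 m³/s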